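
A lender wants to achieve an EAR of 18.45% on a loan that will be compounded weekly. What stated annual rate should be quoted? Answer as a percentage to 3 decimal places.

(1 + r/52)^52 − 1 = 0.1845, so 1 + r/52 = 1.1845^(1/52).
r/52 = 0.003261, so r = 0.169597 = 16.960%.

16.960%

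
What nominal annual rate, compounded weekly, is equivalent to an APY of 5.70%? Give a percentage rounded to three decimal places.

5.546%

(1 + r/52)^52 − 1 = 0.0570, so 1 + r/52 = 1.0570^(1/52).
r/52 = 0.001067, so r = 0.055464 = 5.546%.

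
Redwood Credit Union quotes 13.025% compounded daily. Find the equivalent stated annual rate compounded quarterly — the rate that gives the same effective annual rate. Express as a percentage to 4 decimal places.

13.2370%

EAR = (1 + 0.13025/365)^365 − 1 = 0.139087.
Solve (1 + r/4)^4 = 1.139087: r/4 = 1.139087^(1/4) − 1 = 0.033092, so r = 0.132370 = 13.2370%.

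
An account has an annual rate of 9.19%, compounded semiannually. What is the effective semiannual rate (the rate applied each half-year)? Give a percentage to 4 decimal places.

4.5950%

With a nominal annual rate compounded semiannually, the periodic rate is the nominal rate divided by 2.
i = 0.0919 / 2 = 0.0459500 = 4.5950%.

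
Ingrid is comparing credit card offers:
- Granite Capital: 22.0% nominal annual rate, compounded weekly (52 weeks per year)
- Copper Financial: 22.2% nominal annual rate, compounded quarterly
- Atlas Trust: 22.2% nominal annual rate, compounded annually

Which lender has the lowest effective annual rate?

Atlas Trust

Granite Capital: (1 + 0.220/52)^52 − 1 = 24.550%
Copper Financial: (1 + 0.222/4)^4 − 1 = 24.117%
Atlas Trust: compounded annually, EAR = 22.200%
The lowest effective annual rate is Atlas Trust at 22.200%.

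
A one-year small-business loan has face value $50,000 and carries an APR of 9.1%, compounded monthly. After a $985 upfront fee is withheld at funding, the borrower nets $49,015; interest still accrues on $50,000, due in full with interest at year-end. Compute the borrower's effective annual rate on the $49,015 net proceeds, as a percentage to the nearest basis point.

Amount owed after one year: 50,000 × (1 + 0.091/12)^12 = 50,000 × 1.094893 = $54,744.65.
Effective rate on net proceeds: 54,744.65 / 49,015 − 1 = 0.116896 = 11.69%.

11.69%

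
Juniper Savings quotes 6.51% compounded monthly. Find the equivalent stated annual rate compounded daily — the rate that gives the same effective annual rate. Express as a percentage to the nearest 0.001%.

6.493%

EAR = (1 + 0.0651/12)^12 − 1 = 0.067078.
Solve (1 + r/365)^365 = 1.067078: r/365 = 1.067078^(1/365) − 1 = 0.000178, so r = 0.064930 = 6.493%.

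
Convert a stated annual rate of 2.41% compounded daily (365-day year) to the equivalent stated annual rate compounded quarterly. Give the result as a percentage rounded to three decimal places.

2.417%

EAR = (1 + 0.0241/365)^365 − 1 = 0.024392.
Solve (1 + r/4)^4 = 1.024392: r/4 = 1.024392^(1/4) − 1 = 0.006043, so r = 0.024172 = 2.417%.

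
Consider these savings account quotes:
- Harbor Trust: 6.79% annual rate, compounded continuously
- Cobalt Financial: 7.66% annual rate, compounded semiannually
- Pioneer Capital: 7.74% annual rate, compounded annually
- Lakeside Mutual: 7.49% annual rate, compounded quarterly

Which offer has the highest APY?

Harbor Trust: e^0.0679 − 1 = 7.026%
Cobalt Financial: (1 + 0.0766/2)^2 − 1 = 7.807%
Pioneer Capital: compounded annually, EAR = 7.740%
Lakeside Mutual: (1 + 0.0749/4)^4 − 1 = 7.703%
The highest effective annual rate is Cobalt Financial at 7.807%.

Cobalt Financial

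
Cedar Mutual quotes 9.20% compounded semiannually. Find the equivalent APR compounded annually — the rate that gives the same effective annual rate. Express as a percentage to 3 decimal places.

9.412%

EAR = (1 + 0.0920/2)^2 − 1 = 0.094116.
Compounded annually, the equivalent nominal rate is the EAR itself: 9.412%.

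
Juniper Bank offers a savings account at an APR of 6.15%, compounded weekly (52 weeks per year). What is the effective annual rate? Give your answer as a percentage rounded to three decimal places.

EAR = (1 + 0.0615/52)^52 − 1.
= (1 + 0.001183)^52 − 1 = 1.063392 − 1 = 6.339%.

6.339%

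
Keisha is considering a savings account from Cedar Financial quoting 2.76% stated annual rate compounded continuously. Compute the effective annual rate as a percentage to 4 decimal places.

2.7984%

With continuous compounding, EAR = e^0.0276 − 1.
e^0.0276 = 1.027984, so EAR = 0.027984 = 2.7984%.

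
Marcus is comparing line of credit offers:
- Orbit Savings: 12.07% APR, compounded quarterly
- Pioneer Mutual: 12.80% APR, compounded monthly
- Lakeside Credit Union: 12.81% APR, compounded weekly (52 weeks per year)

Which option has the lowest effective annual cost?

Orbit Savings: (1 + 0.1207/4)^4 − 1 = 12.627%
Pioneer Mutual: (1 + 0.1280/12)^12 − 1 = 13.578%
Lakeside Credit Union: (1 + 0.1281/52)^52 − 1 = 13.649%
The lowest effective annual rate is Orbit Savings at 12.627%.

Orbit Savings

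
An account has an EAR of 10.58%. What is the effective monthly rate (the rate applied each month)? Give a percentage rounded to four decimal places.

The per-month rate i satisfies (1 + i)^12 = 1 + 0.1058.
i = 1.1058^(1/12) − 1 = 0.0084160 = 0.8416%.

0.8416%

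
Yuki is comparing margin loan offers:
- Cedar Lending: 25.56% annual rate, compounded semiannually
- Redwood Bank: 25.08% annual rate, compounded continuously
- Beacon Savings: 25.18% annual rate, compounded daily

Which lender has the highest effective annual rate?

Cedar Lending: (1 + 0.2556/2)^2 − 1 = 27.193%
Redwood Bank: e^0.2508 − 1 = 28.505%
Beacon Savings: (1 + 0.2518/365)^365 − 1 = 28.623%
The highest effective annual rate is Beacon Savings at 28.623%.

Beacon Savings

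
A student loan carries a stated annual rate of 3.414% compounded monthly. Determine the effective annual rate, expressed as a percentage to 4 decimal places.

EAR = (1 + 0.03414/12)^12 − 1.
= 1.034679 − 1 = 3.4679%.

3.4679%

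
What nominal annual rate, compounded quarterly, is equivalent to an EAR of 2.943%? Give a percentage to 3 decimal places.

(1 + r/4)^4 − 1 = 0.02943, so 1 + r/4 = 1.02943^(1/4).
r/4 = 0.007278, so r = 0.029111 = 2.911%.

2.911%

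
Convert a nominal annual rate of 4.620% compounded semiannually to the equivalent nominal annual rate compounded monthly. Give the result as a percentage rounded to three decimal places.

4.576%

EAR = (1 + 0.04620/2)^2 − 1 = 0.046734.
Solve (1 + r/12)^12 = 1.046734: r/12 = 1.046734^(1/12) − 1 = 0.003813, so r = 0.045762 = 4.576%.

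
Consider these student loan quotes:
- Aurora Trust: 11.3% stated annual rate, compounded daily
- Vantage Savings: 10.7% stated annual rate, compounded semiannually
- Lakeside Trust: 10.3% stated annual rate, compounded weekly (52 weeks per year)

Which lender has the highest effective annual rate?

Aurora Trust

Aurora Trust: (1 + 0.113/365)^365 − 1 = 11.961%
Vantage Savings: (1 + 0.107/2)^2 − 1 = 10.986%
Lakeside Trust: (1 + 0.103/52)^52 − 1 = 10.838%
The highest effective annual rate is Aurora Trust at 11.961%.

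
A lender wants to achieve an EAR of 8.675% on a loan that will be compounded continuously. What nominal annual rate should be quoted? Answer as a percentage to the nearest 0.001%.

Continuous: nominal r satisfies e^r − 1 = 0.08675.
r = ln(1 + 0.08675) = ln(1.08675) = 0.083192 = 8.319%.

8.319%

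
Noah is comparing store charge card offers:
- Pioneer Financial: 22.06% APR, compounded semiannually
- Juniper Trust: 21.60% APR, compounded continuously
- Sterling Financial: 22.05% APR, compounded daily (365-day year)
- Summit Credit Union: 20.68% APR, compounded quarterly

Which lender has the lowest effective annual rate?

Pioneer Financial: (1 + 0.2206/2)^2 − 1 = 23.277%
Juniper Trust: e^0.2160 − 1 = 24.110%
Sterling Financial: (1 + 0.2205/365)^365 − 1 = 24.662%
Summit Credit Union: (1 + 0.2068/4)^4 − 1 = 22.340%
The lowest effective annual rate is Summit Credit Union at 22.340%.

Summit Credit Union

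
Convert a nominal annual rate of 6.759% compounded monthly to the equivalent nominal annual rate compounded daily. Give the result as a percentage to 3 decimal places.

6.741%

EAR = (1 + 0.06759/12)^12 − 1 = 0.069724.
Solve (1 + r/365)^365 = 1.069724: r/365 = 1.069724^(1/365) − 1 = 0.000185, so r = 0.067407 = 6.741%.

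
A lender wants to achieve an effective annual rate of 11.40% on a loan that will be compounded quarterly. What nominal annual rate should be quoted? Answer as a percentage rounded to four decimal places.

(1 + r/4)^4 − 1 = 0.1140, so 1 + r/4 = 1.1140^(1/4).
r/4 = 0.027357, so r = 0.109427 = 10.9427%.

10.9427%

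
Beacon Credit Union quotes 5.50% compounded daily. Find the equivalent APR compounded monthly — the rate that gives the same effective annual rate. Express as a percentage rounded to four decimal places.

EAR = (1 + 0.0550/365)^365 − 1 = 0.056536.
Solve (1 + r/12)^12 = 1.056536: r/12 = 1.056536^(1/12) − 1 = 0.004594, so r = 0.055122 = 5.5122%.

5.5122%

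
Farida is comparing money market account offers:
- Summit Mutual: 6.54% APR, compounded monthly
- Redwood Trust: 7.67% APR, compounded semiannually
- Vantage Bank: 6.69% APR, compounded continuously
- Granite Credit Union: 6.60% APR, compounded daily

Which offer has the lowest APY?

Summit Mutual

Summit Mutual: (1 + 0.0654/12)^12 − 1 = 6.740%
Redwood Trust: (1 + 0.0767/2)^2 − 1 = 7.817%
Vantage Bank: e^0.0669 − 1 = 6.919%
Granite Credit Union: (1 + 0.0660/365)^365 − 1 = 6.822%
The lowest effective annual rate is Summit Mutual at 6.740%.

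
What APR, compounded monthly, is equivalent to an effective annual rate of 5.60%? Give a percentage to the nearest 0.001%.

5.461%

(1 + r/12)^12 − 1 = 0.0560, so 1 + r/12 = 1.0560^(1/12).
r/12 = 0.004551, so r = 0.054612 = 5.461%.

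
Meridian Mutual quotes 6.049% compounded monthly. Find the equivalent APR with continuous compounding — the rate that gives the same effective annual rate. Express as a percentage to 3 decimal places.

6.034%

EAR = (1 + 0.06049/12)^12 − 1 = 0.062196.
Equivalent continuous rate: r = ln(1 + 0.062196) = 0.060338 = 6.034%.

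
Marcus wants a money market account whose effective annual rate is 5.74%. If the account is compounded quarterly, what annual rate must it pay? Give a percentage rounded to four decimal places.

5.6204%

(1 + r/4)^4 − 1 = 0.0574, so 1 + r/4 = 1.0574^(1/4).
r/4 = 0.014051, so r = 0.056204 = 5.6204%.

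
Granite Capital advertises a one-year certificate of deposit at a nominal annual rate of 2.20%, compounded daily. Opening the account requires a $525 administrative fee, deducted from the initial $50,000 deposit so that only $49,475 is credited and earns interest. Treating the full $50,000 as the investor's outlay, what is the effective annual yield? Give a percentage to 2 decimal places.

Value after one year: 49,475 × (1 + 0.0220/365)^365 = 49,475 × 1.022243 = $50,575.48.
Effective yield on the $50,000 outlay: 50,575.48 / 50,000 − 1 = 0.011510 = 1.15%.

1.15%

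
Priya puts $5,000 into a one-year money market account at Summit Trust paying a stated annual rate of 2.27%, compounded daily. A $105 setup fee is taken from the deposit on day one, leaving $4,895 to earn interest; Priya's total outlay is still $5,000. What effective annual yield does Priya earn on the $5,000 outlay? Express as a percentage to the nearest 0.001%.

Value after one year: 4,895 × (1 + 0.0227/365)^365 = 4,895 × 1.022959 = $5,007.38.
Effective yield on the $5,000 outlay: 5,007.38 / 5,000 − 1 = 0.001477 = 0.148%.

0.148%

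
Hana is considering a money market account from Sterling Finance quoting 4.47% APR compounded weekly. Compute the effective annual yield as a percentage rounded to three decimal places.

EAR = (1 + 0.0447/52)^52 − 1.
= 1.045694 − 1 = 4.569%.

4.569%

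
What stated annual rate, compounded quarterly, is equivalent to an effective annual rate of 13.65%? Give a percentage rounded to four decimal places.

13.0022%

(1 + r/4)^4 − 1 = 0.1365, so 1 + r/4 = 1.1365^(1/4).
r/4 = 0.032505, so r = 0.130022 = 13.0022%.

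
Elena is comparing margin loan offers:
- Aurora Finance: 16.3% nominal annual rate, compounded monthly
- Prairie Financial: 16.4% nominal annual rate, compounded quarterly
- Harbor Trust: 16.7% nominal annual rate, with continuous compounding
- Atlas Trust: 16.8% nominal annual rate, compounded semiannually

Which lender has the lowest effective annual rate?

Aurora Finance: (1 + 0.163/12)^12 − 1 = 17.575%
Prairie Financial: (1 + 0.164/4)^4 − 1 = 17.436%
Harbor Trust: e^0.167 − 1 = 18.175%
Atlas Trust: (1 + 0.168/2)^2 − 1 = 17.506%
The lowest effective annual rate is Prairie Financial at 17.436%.

Prairie Financial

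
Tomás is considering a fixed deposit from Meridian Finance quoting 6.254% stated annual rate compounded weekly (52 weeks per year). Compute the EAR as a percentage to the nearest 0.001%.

EAR = (1 + 0.06254/52)^52 − 1.
= (1 + 0.001203)^52 − 1 = 1.064497 − 1 = 6.450%.

6.450%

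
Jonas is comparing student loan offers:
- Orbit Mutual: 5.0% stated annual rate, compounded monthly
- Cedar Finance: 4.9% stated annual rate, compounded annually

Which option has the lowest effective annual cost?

Cedar Finance

Orbit Mutual: (1 + 0.050/12)^12 − 1 = 5.116%
Cedar Finance: compounded annually, EAR = 4.900%
The lowest effective annual rate is Cedar Finance at 4.900%.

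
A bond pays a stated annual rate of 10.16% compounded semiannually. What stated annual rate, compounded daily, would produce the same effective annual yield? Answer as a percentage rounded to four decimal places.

EAR = (1 + 0.1016/2)^2 − 1 = 0.104181.
Solve (1 + r/365)^365 = 1.104181: r/365 = 1.104181^(1/365) − 1 = 0.000272, so r = 0.099117 = 9.9117%.

9.9117%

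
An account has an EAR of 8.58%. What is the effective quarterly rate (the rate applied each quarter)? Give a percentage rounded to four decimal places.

2.0792%

The per-quarter rate i satisfies (1 + i)^4 = 1 + 0.0858.
i = 1.0858^(1/4) − 1 = 0.0207925 = 2.0792%.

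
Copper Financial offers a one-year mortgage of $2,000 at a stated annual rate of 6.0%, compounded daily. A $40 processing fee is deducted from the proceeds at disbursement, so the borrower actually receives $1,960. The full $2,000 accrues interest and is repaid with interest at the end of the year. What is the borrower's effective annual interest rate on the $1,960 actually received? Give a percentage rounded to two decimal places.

8.35%

Amount owed after one year: 2,000 × (1 + 0.060/365)^365 = 2,000 × 1.061831 = $2,123.66.
Effective rate on net proceeds: 2,123.66 / 1,960 − 1 = 0.083501 = 8.35%.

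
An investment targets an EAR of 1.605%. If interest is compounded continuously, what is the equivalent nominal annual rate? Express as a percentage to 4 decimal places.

Continuous: nominal r satisfies e^r − 1 = 0.01605.
r = ln(1 + 0.01605) = ln(1.01605) = 0.015923 = 1.5923%.

1.5923%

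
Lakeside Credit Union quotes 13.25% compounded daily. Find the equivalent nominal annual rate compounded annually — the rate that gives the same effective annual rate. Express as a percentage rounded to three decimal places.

EAR = (1 + 0.1325/365)^365 − 1 = 0.141652.
Compounded annually, the equivalent nominal rate is the EAR itself: 14.165%.

14.165%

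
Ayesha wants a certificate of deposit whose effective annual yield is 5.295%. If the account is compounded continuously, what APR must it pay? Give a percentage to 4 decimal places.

5.1596%

Continuous: nominal r satisfies e^r − 1 = 0.05295.
r = ln(1 + 0.05295) = ln(1.05295) = 0.051596 = 5.1596%.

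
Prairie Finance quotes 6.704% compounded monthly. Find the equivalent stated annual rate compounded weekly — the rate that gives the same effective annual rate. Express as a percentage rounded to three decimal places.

EAR = (1 + 0.06704/12)^12 − 1 = 0.069139.
Solve (1 + r/52)^52 = 1.069139: r/52 = 1.069139^(1/52) − 1 = 0.001286, so r = 0.066896 = 6.690%.

6.690%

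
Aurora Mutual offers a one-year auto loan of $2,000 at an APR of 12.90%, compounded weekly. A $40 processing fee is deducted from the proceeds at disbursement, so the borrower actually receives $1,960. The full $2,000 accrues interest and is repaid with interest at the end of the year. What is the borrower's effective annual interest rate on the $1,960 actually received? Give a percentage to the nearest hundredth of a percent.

Amount owed after one year: 2,000 × (1 + 0.1290/52)^52 = 2,000 × 1.137508 = $2,275.02.
Effective rate on net proceeds: 2,275.02 / 1,960 − 1 = 0.160723 = 16.07%.

16.07%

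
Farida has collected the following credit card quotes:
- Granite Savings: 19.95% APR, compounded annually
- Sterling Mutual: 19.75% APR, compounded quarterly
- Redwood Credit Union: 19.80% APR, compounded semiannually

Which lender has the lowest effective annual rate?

Granite Savings: compounded annually, EAR = 19.950%
Sterling Mutual: (1 + 0.1975/4)^4 − 1 = 21.261%
Redwood Credit Union: (1 + 0.1980/2)^2 − 1 = 20.780%
The lowest effective annual rate is Granite Savings at 19.950%.

Granite Savings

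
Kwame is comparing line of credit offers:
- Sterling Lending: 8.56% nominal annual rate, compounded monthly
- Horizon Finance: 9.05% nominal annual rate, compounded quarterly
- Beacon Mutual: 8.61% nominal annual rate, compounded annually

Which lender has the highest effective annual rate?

Sterling Lending: (1 + 0.0856/12)^12 − 1 = 8.904%
Horizon Finance: (1 + 0.0905/4)^4 − 1 = 9.362%
Beacon Mutual: compounded annually, EAR = 8.610%
The highest effective annual rate is Horizon Finance at 9.362%.

Horizon Finance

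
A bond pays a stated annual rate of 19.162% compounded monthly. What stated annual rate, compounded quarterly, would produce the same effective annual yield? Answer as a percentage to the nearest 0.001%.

19.470%

EAR = (1 + 0.19162/12)^12 − 1 = 0.209378.
Solve (1 + r/4)^4 = 1.209378: r/4 = 1.209378^(1/4) − 1 = 0.048674, so r = 0.194696 = 19.470%.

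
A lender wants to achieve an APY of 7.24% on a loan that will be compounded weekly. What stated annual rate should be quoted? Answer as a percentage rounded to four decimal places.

(1 + r/52)^52 − 1 = 0.0724, so 1 + r/52 = 1.0724^(1/52).
r/52 = 0.001345, so r = 0.069946 = 6.9946%.

6.9946%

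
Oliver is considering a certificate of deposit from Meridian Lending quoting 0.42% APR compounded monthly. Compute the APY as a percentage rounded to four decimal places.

EAR = (1 + 0.0042/12)^12 − 1.
= (1 + 0.000350)^12 − 1 = 1.004208 − 1 = 0.4208%.

0.4208%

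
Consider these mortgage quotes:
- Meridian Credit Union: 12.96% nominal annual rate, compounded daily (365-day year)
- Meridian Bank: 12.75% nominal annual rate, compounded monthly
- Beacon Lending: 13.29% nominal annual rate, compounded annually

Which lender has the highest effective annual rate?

Meridian Credit Union: (1 + 0.1296/365)^365 − 1 = 13.835%
Meridian Bank: (1 + 0.1275/12)^12 − 1 = 13.522%
Beacon Lending: compounded annually, EAR = 13.290%
The highest effective annual rate is Meridian Credit Union at 13.835%.

Meridian Credit Union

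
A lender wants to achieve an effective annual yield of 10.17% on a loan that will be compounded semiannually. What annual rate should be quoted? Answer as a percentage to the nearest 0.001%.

9.924%

(1 + r/2)^2 − 1 = 0.1017, so 1 + r/2 = 1.1017^(1/2).
r/2 = 0.049619, so r = 0.099238 = 9.924%.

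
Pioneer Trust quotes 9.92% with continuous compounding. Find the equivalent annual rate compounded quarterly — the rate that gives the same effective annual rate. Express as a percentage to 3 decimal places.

10.044%

EAR under continuous compounding: e^0.0992 − 1 = 0.104287.
Solve (1 + r/4)^4 = 1.104287: r/4 = 1.104287^(1/4) − 1 = 0.025110, so r = 0.100440 = 10.044%.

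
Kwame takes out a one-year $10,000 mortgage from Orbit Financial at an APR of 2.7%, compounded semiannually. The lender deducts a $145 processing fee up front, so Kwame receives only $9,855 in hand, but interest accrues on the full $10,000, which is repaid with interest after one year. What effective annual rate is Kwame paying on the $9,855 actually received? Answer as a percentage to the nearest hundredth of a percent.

Amount owed after one year: 10,000 × (1 + 0.027/2)^2 = 10,000 × 1.027182 = $10,271.82.
Effective rate on net proceeds: 10,271.82 / 9,855 − 1 = 0.042296 = 4.23%.

4.23%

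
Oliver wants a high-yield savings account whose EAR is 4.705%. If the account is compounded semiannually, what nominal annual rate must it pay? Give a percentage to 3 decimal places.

(1 + r/2)^2 − 1 = 0.04705, so 1 + r/2 = 1.04705^(1/2).
r/2 = 0.023255, so r = 0.046509 = 4.651%.

4.651%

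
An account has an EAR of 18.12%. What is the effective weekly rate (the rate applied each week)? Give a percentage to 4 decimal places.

The per-week rate i satisfies (1 + i)^52 = 1 + 0.1812.
i = 1.1812^(1/52) − 1 = 0.0032077 = 0.3208%.

0.3208%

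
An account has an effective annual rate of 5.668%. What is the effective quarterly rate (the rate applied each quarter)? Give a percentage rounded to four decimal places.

1.3878%

The per-quarter rate i satisfies (1 + i)^4 = 1 + 0.05668.
i = 1.05668^(1/4) − 1 = 0.0138784 = 1.3878%.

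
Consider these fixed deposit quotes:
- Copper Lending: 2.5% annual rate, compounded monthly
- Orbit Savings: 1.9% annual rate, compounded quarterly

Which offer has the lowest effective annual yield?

Copper Lending: (1 + 0.025/12)^12 − 1 = 2.529%
Orbit Savings: (1 + 0.019/4)^4 − 1 = 1.914%
The lowest effective annual rate is Orbit Savings at 1.914%.

Orbit Savings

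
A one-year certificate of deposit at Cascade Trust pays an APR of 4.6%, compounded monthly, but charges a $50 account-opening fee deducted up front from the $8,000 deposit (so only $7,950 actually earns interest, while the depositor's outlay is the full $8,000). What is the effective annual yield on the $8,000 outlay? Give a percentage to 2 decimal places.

4.04%

Value after one year: 7,950 × (1 + 0.046/12)^12 = 7,950 × 1.046982 = $8,323.51.
Effective yield on the $8,000 outlay: 8,323.51 / 8,000 − 1 = 0.040439 = 4.04%.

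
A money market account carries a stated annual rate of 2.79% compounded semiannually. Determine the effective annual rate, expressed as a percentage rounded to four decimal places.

EAR = (1 + 0.0279/2)^2 − 1.
= (1 + 0.013950)^2 − 1 = 1.028095 − 1 = 2.8095%.

2.8095%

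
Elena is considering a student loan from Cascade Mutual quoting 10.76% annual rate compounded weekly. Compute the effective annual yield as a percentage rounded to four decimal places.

EAR = (1 + 0.1076/52)^52 − 1.
= 1.113478 − 1 = 11.3478%.

11.3478%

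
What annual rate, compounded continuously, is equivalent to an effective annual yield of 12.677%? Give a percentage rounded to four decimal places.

11.9355%

Continuous: nominal r satisfies e^r − 1 = 0.12677.
r = ln(1 + 0.12677) = ln(1.12677) = 0.119355 = 11.9355%.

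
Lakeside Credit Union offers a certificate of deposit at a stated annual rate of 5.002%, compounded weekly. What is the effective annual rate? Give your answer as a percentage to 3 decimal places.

EAR = (1 + 0.05002/52)^52 − 1.
= 1.051267 − 1 = 5.127%.

5.127%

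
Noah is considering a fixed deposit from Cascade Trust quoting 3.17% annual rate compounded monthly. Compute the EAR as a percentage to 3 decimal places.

3.216%

EAR = (1 + 0.0317/12)^12 − 1.
= (1 + 0.002642)^12 − 1 = 1.032165 − 1 = 3.216%.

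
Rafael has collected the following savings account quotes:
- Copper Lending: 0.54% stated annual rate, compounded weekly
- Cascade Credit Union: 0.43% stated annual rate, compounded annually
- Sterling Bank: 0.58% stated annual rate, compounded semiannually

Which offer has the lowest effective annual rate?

Copper Lending: (1 + 0.0054/52)^52 − 1 = 0.541%
Cascade Credit Union: compounded annually, EAR = 0.430%
Sterling Bank: (1 + 0.0058/2)^2 − 1 = 0.581%
The lowest effective annual rate is Cascade Credit Union at 0.430%.

Cascade Credit Union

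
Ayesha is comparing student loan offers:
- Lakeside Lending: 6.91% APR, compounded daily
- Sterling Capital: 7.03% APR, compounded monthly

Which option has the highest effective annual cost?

Sterling Capital

Lakeside Lending: (1 + 0.0691/365)^365 − 1 = 7.154%
Sterling Capital: (1 + 0.0703/12)^12 − 1 = 7.261%
The highest effective annual rate is Sterling Capital at 7.261%.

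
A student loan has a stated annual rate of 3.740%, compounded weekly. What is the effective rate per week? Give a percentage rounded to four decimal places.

With a nominal annual rate compounded weekly, the periodic rate is the nominal rate divided by 52.
i = 0.03740 / 52 = 0.0007192 = 0.0719%.

0.0719%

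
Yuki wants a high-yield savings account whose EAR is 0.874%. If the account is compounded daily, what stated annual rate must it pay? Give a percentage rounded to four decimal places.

0.8702%

(1 + r/365)^365 − 1 = 0.00874, so 1 + r/365 = 1.00874^(1/365).
r/365 = 0.000024, so r = 0.008702 = 0.8702%.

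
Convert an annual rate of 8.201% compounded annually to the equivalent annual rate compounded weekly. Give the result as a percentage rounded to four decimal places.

7.8880%

Compounded annually, EAR = nominal = 0.082010.
Solve (1 + r/52)^52 = 1.082010: r/52 = 1.082010^(1/52) − 1 = 0.001517, so r = 0.078880 = 7.8880%.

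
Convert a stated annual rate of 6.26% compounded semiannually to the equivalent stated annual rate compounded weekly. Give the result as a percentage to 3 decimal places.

6.168%

EAR = (1 + 0.0626/2)^2 − 1 = 0.063580.
Solve (1 + r/52)^52 = 1.063580: r/52 = 1.063580^(1/52) − 1 = 0.001186, so r = 0.061677 = 6.168%.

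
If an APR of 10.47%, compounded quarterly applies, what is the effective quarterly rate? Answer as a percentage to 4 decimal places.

With a nominal annual rate compounded quarterly, the periodic rate is the nominal rate divided by 4.
i = 0.1047 / 4 = 0.0261750 = 2.6175%.

2.6175%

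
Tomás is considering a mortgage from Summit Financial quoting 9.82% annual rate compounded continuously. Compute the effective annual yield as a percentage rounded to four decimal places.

With continuous compounding, EAR = e^0.0982 − 1.
e^0.0982 = 1.103183, so EAR = 0.103183 = 10.3183%.

10.3183%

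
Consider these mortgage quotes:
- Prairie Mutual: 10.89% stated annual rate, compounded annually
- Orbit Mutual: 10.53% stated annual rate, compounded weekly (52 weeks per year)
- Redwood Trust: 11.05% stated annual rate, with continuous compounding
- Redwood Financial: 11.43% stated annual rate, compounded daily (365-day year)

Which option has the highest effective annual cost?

Redwood Financial

Prairie Mutual: compounded annually, EAR = 10.890%
Orbit Mutual: (1 + 0.1053/52)^52 − 1 = 11.093%
Redwood Trust: e^0.1105 − 1 = 11.684%
Redwood Financial: (1 + 0.1143/365)^365 − 1 = 12.107%
The highest effective annual rate is Redwood Financial at 12.107%.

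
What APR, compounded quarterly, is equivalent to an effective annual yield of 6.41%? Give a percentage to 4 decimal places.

6.2614%

(1 + r/4)^4 − 1 = 0.0641, so 1 + r/4 = 1.0641^(1/4).
r/4 = 0.015654, so r = 0.062614 = 6.2614%.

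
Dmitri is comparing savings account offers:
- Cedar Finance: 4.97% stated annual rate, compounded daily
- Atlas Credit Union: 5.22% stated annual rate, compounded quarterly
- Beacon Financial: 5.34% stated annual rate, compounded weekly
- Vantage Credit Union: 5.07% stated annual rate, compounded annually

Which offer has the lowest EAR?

Cedar Finance: (1 + 0.0497/365)^365 − 1 = 5.095%
Atlas Credit Union: (1 + 0.0522/4)^4 − 1 = 5.323%
Beacon Financial: (1 + 0.0534/52)^52 − 1 = 5.482%
Vantage Credit Union: compounded annually, EAR = 5.070%
The lowest effective annual rate is Vantage Credit Union at 5.070%.

Vantage Credit Union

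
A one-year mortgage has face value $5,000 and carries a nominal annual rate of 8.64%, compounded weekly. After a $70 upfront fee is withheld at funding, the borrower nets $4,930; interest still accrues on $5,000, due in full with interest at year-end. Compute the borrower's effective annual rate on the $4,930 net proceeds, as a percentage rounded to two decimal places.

Amount owed after one year: 5,000 × (1 + 0.0864/52)^52 = 5,000 × 1.090164 = $5,450.82.
Effective rate on net proceeds: 5,450.82 / 4,930 − 1 = 0.105643 = 10.56%.

10.56%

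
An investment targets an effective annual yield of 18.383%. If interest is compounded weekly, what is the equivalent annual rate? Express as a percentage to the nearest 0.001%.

(1 + r/52)^52 − 1 = 0.18383, so 1 + r/52 = 1.18383^(1/52).
r/52 = 0.003251, so r = 0.169029 = 16.903%.

16.903%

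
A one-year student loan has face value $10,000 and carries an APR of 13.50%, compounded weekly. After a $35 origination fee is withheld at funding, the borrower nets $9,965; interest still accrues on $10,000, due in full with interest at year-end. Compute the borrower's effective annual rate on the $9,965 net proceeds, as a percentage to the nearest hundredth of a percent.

14.84%

Amount owed after one year: 10,000 × (1 + 0.1350/52)^52 = 10,000 × 1.144337 = $11,443.37.
Effective rate on net proceeds: 11,443.37 / 9,965 − 1 = 0.148356 = 14.84%.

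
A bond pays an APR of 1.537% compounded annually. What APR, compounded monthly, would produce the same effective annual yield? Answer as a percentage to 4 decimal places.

1.5263%

Compounded annually, EAR = nominal = 0.015370.
Solve (1 + r/12)^12 = 1.015370: r/12 = 1.015370^(1/12) − 1 = 0.001272, so r = 0.015263 = 1.5263%.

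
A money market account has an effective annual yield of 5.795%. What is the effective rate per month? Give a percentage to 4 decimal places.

The per-month rate i satisfies (1 + i)^12 = 1 + 0.05795.
i = 1.05795^(1/12) − 1 = 0.0047055 = 0.4705%.

0.4705%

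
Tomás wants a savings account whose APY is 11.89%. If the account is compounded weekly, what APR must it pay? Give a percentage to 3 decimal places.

11.247%

(1 + r/52)^52 − 1 = 0.1189, so 1 + r/52 = 1.1189^(1/52).
r/52 = 0.002163, so r = 0.112468 = 11.247%.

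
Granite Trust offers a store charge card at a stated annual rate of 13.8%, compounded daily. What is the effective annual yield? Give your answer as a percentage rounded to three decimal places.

14.795%

EAR = (1 + 0.138/365)^365 − 1.
= (1 + 0.000378)^365 − 1 = 1.147946 − 1 = 14.795%.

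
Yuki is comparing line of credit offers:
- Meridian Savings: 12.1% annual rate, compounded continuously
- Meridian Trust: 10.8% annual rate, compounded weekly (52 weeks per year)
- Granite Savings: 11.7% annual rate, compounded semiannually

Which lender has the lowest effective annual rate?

Meridian Trust

Meridian Savings: e^0.121 − 1 = 12.862%
Meridian Trust: (1 + 0.108/52)^52 − 1 = 11.392%
Granite Savings: (1 + 0.117/2)^2 − 1 = 12.042%
The lowest effective annual rate is Meridian Trust at 11.392%.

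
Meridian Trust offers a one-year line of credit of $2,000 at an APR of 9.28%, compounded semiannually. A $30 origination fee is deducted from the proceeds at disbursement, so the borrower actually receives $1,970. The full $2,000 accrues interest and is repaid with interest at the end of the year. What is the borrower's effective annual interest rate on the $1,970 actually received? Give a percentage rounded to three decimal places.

11.163%

Amount owed after one year: 2,000 × (1 + 0.0928/2)^2 = 2,000 × 1.094953 = $2,189.91.
Effective rate on net proceeds: 2,189.91 / 1,970 − 1 = 0.111627 = 11.163%.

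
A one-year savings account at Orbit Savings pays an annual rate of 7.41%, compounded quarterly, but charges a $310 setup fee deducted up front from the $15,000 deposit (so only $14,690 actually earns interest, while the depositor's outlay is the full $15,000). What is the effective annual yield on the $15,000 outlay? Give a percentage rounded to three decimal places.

5.394%

Value after one year: 14,690 × (1 + 0.0741/4)^4 = 14,690 × 1.076185 = $15,809.15.
Effective yield on the $15,000 outlay: 15,809.15 / 15,000 − 1 = 0.053943 = 5.394%.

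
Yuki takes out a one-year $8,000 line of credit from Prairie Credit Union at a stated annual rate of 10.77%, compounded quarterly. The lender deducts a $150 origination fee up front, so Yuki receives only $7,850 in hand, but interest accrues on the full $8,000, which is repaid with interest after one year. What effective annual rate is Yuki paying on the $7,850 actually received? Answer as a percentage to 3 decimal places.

Amount owed after one year: 8,000 × (1 + 0.1077/4)^4 = 8,000 × 1.112128 = $8,897.03.
Effective rate on net proceeds: 8,897.03 / 7,850 − 1 = 0.133379 = 13.338%.

13.338%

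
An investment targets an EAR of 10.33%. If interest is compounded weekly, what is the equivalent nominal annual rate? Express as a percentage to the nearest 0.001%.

9.840%

(1 + r/52)^52 − 1 = 0.1033, so 1 + r/52 = 1.1033^(1/52).
r/52 = 0.001892, so r = 0.098399 = 9.840%.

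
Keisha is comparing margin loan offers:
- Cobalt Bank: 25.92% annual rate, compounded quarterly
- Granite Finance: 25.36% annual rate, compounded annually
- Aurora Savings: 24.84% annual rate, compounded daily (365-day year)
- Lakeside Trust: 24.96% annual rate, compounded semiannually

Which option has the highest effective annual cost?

Cobalt Bank

Cobalt Bank: (1 + 0.2592/4)^4 − 1 = 28.550%
Granite Finance: compounded annually, EAR = 25.360%
Aurora Savings: (1 + 0.2484/365)^365 − 1 = 28.186%
Lakeside Trust: (1 + 0.2496/2)^2 − 1 = 26.518%
The highest effective annual rate is Cobalt Bank at 28.550%.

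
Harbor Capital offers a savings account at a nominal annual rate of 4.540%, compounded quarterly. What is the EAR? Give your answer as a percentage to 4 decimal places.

4.6179%

EAR = (1 + 0.04540/4)^4 − 1.
= 1.046179 − 1 = 4.6179%.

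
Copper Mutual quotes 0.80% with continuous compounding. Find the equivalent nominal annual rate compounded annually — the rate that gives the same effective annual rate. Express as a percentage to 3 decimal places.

0.803%

EAR under continuous compounding: e^0.0080 − 1 = 0.008032.
Compounded annually, the equivalent nominal rate is the EAR itself: 0.803%.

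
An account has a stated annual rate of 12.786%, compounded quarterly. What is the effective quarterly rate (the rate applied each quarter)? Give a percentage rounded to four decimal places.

With a nominal annual rate compounded quarterly, the periodic rate is the nominal rate divided by 4.
i = 0.12786 / 4 = 0.0319650 = 3.1965%.

3.1965%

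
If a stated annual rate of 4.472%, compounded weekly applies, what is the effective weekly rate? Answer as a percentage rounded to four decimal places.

0.0860%

With a nominal annual rate compounded weekly, the periodic rate is the nominal rate divided by 52.
i = 0.04472 / 52 = 0.0008600 = 0.0860%.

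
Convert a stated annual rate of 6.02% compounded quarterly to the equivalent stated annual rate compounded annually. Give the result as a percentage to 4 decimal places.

6.1573%

EAR = (1 + 0.0602/4)^4 − 1 = 0.061573.
Compounded annually, the equivalent nominal rate is the EAR itself: 6.1573%.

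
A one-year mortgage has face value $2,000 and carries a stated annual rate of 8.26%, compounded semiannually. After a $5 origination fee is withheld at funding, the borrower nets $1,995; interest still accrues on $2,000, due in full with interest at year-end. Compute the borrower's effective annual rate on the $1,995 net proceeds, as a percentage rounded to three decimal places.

Amount owed after one year: 2,000 × (1 + 0.0826/2)^2 = 2,000 × 1.084306 = $2,168.61.
Effective rate on net proceeds: 2,168.61 / 1,995 − 1 = 0.087023 = 8.702%.

8.702%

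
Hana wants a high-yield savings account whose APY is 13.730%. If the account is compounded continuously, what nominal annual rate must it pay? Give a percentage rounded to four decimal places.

12.8657%

Continuous: nominal r satisfies e^r − 1 = 0.13730.
r = ln(1 + 0.13730) = ln(1.13730) = 0.128657 = 12.8657%.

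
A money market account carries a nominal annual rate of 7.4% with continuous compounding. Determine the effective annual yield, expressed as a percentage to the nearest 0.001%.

With continuous compounding, EAR = e^0.074 − 1.
e^0.074 = 1.076807, so EAR = 0.076807 = 7.681%.

7.681%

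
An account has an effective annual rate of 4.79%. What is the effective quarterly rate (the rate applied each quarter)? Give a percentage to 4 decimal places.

The per-quarter rate i satisfies (1 + i)^4 = 1 + 0.0479.
i = 1.0479^(1/4) − 1 = 0.0117657 = 1.1766%.

1.1766%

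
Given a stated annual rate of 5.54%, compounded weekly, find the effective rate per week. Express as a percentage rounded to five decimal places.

0.10654%

With a nominal annual rate compounded weekly, the periodic rate is the nominal rate divided by 52.
i = 0.0554 / 52 = 0.0010654 = 0.10654%.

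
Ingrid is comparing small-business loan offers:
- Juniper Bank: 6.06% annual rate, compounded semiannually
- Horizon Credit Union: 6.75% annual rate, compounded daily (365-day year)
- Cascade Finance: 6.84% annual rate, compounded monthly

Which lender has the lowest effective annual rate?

Juniper Bank

Juniper Bank: (1 + 0.0606/2)^2 − 1 = 6.152%
Horizon Credit Union: (1 + 0.0675/365)^365 − 1 = 6.982%
Cascade Finance: (1 + 0.0684/12)^12 − 1 = 7.059%
The lowest effective annual rate is Juniper Bank at 6.152%.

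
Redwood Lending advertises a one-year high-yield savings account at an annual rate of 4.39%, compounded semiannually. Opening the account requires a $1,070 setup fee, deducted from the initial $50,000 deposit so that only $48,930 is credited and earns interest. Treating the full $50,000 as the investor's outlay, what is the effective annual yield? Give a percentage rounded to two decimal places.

Value after one year: 48,930 × (1 + 0.0439/2)^2 = 48,930 × 1.044382 = $51,101.60.
Effective yield on the $50,000 outlay: 51,101.60 / 50,000 − 1 = 0.022032 = 2.20%.

2.20%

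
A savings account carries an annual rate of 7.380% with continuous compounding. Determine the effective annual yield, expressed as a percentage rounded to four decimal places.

With continuous compounding, EAR = e^0.07380 − 1.
e^0.07380 = 1.076591, so EAR = 0.076591 = 7.6591%.

7.6591%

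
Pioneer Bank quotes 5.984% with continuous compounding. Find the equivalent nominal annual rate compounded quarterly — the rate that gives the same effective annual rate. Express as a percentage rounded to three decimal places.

EAR under continuous compounding: e^0.05984 − 1 = 0.061667.
Solve (1 + r/4)^4 = 1.061667: r/4 = 1.061667^(1/4) − 1 = 0.015072, so r = 0.060290 = 6.029%.

6.029%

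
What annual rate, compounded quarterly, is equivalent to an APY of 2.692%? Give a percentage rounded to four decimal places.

(1 + r/4)^4 − 1 = 0.02692, so 1 + r/4 = 1.02692^(1/4).
r/4 = 0.006663, so r = 0.026652 = 2.6652%.

2.6652%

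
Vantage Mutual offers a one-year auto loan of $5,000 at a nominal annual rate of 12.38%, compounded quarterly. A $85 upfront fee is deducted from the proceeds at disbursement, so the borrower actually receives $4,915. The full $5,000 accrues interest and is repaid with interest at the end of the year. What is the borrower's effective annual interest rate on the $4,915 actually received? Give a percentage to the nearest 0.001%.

Amount owed after one year: 5,000 × (1 + 0.1238/4)^4 = 5,000 × 1.129667 = $5,648.33.
Effective rate on net proceeds: 5,648.33 / 4,915 − 1 = 0.149203 = 14.920%.

14.920%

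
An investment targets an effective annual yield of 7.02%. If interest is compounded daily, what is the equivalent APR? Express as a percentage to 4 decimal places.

6.7852%

(1 + r/365)^365 − 1 = 0.0702, so 1 + r/365 = 1.0702^(1/365).
r/365 = 0.000186, so r = 0.067852 = 6.7852%.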